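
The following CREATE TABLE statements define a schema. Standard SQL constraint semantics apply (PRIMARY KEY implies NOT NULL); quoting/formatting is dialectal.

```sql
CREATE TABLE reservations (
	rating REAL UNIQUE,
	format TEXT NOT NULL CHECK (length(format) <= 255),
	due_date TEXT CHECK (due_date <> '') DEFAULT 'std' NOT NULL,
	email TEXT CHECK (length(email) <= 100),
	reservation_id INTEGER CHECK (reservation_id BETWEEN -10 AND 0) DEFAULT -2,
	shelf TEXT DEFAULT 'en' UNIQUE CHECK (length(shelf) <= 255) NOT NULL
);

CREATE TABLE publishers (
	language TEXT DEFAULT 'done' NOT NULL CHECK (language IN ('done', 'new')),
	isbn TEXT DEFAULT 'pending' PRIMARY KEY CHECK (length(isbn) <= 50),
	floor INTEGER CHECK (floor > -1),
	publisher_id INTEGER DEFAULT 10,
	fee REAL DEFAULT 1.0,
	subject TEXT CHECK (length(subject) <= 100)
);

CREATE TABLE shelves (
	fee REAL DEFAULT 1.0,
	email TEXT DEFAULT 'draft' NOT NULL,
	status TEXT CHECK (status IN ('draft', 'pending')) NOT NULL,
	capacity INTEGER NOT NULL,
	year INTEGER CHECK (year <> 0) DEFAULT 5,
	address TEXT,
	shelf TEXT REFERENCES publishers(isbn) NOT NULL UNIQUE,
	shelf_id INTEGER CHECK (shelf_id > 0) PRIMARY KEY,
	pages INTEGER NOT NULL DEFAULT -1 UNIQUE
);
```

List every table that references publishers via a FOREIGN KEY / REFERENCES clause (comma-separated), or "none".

shelves

- shelves.shelf references publishers(isbn).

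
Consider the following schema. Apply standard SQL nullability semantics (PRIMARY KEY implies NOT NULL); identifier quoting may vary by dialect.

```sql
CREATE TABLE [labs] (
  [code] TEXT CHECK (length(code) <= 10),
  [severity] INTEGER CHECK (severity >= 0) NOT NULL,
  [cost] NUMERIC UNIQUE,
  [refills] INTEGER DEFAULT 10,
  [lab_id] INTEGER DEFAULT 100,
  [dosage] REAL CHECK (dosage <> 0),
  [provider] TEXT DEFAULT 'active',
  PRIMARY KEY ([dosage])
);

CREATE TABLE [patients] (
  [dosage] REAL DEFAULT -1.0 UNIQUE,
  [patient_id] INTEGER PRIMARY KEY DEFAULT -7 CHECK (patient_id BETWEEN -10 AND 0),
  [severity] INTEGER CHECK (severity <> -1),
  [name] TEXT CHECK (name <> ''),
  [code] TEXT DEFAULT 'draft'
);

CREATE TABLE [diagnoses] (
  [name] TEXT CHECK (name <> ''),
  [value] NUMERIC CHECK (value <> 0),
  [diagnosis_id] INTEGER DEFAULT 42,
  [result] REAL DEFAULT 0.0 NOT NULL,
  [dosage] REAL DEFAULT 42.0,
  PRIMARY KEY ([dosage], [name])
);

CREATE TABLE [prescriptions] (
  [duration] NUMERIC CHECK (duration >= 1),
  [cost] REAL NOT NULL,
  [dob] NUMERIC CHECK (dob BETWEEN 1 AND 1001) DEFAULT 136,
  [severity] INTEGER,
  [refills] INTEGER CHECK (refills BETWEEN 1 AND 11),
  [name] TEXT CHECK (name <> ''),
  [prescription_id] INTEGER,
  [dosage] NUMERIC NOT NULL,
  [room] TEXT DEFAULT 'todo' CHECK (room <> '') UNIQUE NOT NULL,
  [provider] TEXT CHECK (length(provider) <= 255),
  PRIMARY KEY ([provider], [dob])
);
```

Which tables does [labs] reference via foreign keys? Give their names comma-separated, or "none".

No column in labs has a REFERENCES clause.

none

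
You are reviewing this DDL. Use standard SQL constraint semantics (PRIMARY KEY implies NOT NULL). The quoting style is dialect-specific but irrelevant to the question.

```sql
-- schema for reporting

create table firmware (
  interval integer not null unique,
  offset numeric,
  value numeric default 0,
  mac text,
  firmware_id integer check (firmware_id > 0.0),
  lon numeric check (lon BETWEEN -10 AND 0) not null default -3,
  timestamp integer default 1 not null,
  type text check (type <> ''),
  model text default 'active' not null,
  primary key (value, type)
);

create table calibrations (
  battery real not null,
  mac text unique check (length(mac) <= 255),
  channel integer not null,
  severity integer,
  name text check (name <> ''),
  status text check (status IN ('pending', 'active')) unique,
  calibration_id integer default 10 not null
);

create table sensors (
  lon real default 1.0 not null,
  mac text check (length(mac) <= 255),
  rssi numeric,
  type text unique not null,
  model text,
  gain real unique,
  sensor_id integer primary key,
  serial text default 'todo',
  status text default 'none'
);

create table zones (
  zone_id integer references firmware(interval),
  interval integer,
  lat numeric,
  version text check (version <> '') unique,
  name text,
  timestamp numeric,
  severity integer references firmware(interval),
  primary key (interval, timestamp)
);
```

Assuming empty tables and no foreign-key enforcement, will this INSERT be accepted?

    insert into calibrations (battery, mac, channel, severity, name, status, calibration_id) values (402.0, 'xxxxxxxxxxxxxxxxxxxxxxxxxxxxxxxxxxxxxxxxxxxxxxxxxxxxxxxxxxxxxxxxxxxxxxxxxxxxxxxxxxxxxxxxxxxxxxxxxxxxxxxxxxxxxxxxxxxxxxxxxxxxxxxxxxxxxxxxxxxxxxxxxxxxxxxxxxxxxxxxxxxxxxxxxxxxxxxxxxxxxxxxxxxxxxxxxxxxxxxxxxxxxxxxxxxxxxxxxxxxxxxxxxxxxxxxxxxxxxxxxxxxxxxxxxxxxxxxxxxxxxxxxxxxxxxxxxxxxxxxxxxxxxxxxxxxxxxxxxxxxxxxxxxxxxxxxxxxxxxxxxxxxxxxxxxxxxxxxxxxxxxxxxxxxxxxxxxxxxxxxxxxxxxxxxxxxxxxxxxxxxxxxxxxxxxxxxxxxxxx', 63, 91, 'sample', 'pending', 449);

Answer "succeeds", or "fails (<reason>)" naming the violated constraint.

The value 'xxxxxxxxxxxxxxxxxxxxxxxxxxxxxxxxxxxxxxxxxxxxxxxxxxxxxxxxxxxxxxxxxxxxxxxxxxxxxxxxxxxxxxxxxxxxxxxxxxxxxxxxxxxxxxxxxxxxxxxxxxxxxxxxxxxxxxxxxxxxxxxxxxxxxxxxxxxxxxxxxxxxxxxxxxxxxxxxxxxxxxxxxxxxxxxxxxxxxxxxxxxxxxxxxxxxxxxxxxxxxxxxxxxxxxxxxxxxxxxxxxxxxxxxxxxxxxxxxxxxxxxxxxxxxxxxxxxxxxxxxxxxxxxxxxxxxxxxxxxxxxxxxxxxxxxxxxxxxxxxxxxxxxxxxxxxxxxxxxxxxxxxxxxxxxxxxxxxxxxxxxxxxxxxxxxxxxxxxxxxxxxxxxxxxxxxxxxxxxxx' for mac violates CHECK (length(mac) <= 255).

fails (CHECK on mac)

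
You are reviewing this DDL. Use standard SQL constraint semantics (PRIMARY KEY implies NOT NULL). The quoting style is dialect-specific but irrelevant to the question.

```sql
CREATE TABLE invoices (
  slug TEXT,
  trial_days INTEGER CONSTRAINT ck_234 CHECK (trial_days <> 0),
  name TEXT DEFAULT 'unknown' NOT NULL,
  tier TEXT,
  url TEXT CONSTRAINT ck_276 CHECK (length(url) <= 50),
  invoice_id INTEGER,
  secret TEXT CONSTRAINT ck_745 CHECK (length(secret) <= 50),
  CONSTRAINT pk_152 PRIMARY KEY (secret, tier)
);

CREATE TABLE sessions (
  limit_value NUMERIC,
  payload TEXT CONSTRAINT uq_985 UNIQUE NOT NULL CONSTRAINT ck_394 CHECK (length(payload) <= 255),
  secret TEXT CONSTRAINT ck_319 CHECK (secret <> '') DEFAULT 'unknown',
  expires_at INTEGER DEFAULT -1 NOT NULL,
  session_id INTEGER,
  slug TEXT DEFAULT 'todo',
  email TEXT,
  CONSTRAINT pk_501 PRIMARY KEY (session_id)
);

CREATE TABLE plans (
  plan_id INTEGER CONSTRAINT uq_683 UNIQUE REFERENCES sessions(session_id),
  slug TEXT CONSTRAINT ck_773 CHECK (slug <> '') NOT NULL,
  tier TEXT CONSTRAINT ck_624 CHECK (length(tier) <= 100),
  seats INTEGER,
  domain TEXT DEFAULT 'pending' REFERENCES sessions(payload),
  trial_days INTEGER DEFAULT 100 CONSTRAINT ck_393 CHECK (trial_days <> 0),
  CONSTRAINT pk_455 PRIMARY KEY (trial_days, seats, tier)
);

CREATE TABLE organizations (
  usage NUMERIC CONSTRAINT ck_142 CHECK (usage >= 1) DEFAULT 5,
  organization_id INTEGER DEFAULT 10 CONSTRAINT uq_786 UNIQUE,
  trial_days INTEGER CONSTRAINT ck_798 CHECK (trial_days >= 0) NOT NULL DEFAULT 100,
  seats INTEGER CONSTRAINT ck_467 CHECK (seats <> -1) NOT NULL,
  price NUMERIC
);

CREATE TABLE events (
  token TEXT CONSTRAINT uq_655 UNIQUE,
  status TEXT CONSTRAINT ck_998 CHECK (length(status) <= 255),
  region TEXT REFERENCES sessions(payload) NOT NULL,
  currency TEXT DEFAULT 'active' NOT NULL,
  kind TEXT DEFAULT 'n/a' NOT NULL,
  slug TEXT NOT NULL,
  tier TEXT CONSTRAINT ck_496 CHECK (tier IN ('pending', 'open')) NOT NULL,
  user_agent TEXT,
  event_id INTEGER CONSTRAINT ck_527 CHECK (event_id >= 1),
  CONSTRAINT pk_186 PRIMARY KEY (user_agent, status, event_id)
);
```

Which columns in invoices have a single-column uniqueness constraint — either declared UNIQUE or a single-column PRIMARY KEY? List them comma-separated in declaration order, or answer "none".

- slug: no UNIQUE or single-column PK constraint.
- trial_days: no UNIQUE or single-column PK constraint.
- name: no UNIQUE or single-column PK constraint.
- tier: part of a composite PRIMARY KEY — only the tuple is unique, not this column on its own.
- url: no UNIQUE or single-column PK constraint.
- invoice_id: no UNIQUE or single-column PK constraint.
- secret: part of a composite PRIMARY KEY — only the tuple is unique, not this column on its own.

none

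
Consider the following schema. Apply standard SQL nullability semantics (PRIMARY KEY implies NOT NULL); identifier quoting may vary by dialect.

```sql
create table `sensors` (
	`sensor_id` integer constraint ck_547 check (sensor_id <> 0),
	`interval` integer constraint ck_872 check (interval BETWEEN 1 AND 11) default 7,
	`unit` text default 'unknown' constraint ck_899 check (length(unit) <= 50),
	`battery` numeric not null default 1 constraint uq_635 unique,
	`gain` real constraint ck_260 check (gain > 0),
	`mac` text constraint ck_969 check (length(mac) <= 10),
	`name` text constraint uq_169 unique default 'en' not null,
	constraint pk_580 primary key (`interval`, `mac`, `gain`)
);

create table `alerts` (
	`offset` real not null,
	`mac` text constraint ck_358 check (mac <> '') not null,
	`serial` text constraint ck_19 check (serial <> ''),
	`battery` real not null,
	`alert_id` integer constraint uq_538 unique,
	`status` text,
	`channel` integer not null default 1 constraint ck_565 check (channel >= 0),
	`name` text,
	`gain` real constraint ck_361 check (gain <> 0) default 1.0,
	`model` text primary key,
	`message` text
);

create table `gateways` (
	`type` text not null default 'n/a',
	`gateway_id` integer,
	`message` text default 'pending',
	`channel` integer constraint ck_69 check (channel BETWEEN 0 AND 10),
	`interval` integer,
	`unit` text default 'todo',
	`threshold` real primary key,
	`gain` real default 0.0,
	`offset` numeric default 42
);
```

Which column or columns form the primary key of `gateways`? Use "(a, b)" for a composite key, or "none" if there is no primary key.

threshold

threshold is declared PRIMARY KEY inline on the column.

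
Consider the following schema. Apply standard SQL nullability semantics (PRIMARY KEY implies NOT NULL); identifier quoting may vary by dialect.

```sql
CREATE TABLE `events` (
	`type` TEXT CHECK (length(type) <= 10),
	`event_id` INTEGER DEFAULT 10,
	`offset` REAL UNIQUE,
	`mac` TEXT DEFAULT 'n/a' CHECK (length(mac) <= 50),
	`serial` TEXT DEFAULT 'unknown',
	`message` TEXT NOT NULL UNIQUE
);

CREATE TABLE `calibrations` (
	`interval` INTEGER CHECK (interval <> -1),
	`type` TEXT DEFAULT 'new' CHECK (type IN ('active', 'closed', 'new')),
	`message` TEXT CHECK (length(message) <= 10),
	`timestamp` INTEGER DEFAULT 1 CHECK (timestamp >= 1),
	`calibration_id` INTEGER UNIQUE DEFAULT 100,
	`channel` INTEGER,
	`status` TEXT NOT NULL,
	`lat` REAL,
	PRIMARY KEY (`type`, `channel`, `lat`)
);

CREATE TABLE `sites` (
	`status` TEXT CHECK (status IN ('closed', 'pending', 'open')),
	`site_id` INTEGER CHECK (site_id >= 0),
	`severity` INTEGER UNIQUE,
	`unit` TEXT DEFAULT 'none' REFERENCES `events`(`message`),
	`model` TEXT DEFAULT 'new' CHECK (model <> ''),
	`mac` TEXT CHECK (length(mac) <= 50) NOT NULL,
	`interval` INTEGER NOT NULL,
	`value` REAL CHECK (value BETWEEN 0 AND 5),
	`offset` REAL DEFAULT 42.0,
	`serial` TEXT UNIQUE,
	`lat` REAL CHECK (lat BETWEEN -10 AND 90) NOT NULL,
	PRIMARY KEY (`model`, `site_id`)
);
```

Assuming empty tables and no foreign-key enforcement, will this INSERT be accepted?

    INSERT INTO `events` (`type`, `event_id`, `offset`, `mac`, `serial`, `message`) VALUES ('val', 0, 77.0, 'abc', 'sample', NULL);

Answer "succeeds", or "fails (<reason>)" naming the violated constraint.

message is explicitly set to NULL, but message is declared NOT NULL.

fails (NOT NULL on message)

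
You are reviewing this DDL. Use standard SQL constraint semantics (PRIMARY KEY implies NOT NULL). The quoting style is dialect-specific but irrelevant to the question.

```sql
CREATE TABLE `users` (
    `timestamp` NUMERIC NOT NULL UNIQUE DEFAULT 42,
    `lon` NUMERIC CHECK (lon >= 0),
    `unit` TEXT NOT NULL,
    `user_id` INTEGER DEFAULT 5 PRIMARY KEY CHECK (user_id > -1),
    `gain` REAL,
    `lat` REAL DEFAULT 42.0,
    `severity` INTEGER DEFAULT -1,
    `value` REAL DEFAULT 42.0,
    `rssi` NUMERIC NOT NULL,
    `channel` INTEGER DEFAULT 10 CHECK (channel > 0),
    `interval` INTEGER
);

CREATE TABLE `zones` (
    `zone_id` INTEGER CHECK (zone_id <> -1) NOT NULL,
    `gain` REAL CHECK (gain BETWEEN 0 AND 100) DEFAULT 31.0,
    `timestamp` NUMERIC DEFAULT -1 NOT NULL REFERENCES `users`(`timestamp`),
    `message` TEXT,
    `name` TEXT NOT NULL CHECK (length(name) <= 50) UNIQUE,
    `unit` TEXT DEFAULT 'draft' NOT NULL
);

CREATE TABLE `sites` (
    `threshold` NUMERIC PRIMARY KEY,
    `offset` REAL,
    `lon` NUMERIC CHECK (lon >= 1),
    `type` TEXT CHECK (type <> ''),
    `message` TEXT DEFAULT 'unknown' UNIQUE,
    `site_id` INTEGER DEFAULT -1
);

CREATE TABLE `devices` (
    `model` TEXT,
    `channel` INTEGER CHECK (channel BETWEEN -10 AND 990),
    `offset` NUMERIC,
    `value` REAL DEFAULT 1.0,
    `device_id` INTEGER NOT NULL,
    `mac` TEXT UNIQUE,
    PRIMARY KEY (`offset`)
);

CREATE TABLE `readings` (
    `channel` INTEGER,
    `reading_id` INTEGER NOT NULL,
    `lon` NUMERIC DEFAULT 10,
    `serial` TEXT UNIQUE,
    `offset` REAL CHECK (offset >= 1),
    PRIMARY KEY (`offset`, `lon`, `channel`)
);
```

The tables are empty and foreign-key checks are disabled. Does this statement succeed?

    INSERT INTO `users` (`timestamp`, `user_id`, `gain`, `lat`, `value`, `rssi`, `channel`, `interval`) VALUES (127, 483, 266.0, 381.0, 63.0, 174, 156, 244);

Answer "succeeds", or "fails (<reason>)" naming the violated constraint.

unit is omitted from the column list and has no DEFAULT, so it would receive NULL.
But unit is declared NOT NULL.

fails (NOT NULL on unit)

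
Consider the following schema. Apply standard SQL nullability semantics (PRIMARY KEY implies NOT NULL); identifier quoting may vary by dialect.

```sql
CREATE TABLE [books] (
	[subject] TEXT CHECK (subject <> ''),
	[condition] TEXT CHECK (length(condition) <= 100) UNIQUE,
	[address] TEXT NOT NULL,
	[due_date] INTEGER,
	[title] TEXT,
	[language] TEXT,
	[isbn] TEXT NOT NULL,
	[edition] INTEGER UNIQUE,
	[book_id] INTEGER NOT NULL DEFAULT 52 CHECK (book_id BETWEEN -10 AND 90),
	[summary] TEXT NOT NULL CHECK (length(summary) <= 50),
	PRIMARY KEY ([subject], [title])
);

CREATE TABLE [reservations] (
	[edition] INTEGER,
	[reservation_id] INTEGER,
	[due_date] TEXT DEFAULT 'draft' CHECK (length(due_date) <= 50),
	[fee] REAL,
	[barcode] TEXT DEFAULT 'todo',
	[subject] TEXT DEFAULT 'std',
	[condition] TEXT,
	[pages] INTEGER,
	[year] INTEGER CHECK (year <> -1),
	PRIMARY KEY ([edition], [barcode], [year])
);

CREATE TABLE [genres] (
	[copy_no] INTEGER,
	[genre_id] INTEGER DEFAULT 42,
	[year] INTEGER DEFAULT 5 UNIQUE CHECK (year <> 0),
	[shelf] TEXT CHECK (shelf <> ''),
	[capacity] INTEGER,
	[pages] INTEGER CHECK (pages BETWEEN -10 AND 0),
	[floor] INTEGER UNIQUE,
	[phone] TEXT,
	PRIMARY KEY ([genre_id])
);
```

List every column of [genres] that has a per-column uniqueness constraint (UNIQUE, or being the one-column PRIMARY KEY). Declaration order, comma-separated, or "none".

genre_id, year, floor

- copy_no: no UNIQUE or single-column PK constraint.
- genre_id: single-column PRIMARY KEY → unique.
- year: declared UNIQUE → unique.
- shelf: no UNIQUE or single-column PK constraint.
- capacity: no UNIQUE or single-column PK constraint.
- pages: no UNIQUE or single-column PK constraint.
- floor: declared UNIQUE → unique.
- phone: no UNIQUE or single-column PK constraint.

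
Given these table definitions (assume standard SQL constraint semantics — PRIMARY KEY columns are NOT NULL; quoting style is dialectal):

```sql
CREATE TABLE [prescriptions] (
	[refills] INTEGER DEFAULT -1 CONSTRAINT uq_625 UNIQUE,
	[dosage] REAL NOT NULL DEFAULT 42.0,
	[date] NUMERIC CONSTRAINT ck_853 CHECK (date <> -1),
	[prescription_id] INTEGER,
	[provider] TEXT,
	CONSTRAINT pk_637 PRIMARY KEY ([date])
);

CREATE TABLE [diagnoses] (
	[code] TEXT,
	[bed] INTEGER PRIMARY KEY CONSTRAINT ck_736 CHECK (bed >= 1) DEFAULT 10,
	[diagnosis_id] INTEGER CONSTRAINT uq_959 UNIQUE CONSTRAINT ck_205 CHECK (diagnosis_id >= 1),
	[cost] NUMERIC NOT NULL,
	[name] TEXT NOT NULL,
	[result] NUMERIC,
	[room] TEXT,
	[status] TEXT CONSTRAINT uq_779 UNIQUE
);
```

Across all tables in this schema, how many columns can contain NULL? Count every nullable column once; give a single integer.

prescriptions: 3 nullable (refills, prescription_id, provider — PK (date) and explicit NOT NULL columns excluded).
diagnoses: 5 nullable (code, diagnosis_id, result, room, status — PK (bed) and explicit NOT NULL columns excluded).
Total: 3 + 5 = 8.

8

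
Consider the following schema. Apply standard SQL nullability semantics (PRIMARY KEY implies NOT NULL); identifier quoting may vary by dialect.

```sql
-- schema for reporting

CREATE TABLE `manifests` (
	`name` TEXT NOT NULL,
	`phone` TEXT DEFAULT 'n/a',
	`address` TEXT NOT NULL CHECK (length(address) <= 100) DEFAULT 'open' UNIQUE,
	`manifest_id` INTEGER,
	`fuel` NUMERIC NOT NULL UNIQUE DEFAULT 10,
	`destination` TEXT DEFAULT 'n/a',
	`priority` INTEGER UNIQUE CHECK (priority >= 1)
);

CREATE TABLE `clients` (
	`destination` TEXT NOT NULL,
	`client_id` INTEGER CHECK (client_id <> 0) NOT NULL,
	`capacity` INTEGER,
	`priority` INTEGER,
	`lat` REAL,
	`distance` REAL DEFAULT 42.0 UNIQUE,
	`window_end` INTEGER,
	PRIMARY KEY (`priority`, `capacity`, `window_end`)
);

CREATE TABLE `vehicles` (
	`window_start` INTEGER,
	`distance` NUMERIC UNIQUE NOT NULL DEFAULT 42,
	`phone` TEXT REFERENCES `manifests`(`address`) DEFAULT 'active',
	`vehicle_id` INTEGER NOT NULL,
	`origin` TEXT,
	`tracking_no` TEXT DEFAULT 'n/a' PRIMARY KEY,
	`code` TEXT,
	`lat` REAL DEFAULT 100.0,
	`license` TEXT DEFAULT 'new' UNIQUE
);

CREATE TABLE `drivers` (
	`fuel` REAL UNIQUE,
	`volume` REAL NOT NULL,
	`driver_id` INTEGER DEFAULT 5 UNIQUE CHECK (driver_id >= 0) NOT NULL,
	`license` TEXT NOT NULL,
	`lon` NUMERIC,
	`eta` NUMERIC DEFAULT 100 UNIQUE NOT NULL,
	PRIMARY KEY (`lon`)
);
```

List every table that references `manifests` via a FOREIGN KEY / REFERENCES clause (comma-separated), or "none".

vehicles

- vehicles.phone references manifests(address).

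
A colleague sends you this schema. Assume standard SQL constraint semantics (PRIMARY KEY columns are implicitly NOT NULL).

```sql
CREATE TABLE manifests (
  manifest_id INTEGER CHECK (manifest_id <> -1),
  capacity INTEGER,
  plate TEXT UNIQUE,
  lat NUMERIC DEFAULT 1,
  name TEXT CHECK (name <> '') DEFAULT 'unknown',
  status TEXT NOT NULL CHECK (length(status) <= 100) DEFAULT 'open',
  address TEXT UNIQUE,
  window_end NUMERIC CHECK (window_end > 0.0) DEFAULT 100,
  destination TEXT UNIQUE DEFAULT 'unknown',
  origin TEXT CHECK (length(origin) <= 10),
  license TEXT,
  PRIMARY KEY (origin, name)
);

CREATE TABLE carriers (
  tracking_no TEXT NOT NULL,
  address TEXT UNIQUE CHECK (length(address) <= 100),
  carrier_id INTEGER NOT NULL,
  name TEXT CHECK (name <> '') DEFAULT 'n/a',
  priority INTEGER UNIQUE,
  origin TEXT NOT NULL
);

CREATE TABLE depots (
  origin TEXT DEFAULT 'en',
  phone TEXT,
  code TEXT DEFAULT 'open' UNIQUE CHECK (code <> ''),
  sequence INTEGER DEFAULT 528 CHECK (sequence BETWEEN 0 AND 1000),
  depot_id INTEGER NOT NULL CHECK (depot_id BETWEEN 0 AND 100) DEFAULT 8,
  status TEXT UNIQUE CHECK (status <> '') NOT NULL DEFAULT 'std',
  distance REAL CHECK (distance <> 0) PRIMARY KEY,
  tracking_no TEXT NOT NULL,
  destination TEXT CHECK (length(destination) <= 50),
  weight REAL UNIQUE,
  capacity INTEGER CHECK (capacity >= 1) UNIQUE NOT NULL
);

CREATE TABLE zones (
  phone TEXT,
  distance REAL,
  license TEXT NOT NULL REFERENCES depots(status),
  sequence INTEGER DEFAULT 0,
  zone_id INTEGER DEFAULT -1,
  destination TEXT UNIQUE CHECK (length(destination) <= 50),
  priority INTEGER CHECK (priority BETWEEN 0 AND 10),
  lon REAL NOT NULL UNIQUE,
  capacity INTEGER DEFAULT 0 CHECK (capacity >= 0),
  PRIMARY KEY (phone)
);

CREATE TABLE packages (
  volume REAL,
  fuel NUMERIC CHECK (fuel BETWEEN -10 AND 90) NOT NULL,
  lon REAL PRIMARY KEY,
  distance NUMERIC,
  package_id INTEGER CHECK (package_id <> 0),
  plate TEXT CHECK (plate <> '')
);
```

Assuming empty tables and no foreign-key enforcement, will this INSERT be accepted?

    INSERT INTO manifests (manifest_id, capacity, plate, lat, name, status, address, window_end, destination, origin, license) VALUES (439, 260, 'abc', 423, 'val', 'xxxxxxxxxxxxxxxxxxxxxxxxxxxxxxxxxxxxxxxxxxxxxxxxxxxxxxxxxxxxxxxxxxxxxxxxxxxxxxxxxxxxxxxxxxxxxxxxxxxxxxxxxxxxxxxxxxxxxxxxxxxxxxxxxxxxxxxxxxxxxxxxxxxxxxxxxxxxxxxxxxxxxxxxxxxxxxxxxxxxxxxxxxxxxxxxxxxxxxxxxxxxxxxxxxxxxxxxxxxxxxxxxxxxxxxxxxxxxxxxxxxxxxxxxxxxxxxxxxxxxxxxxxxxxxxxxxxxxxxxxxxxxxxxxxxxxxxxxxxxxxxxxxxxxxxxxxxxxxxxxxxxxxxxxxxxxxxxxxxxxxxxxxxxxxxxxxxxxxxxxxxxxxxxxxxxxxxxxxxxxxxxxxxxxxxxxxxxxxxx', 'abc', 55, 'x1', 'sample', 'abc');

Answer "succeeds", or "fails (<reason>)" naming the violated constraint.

fails (CHECK on status)

The value 'xxxxxxxxxxxxxxxxxxxxxxxxxxxxxxxxxxxxxxxxxxxxxxxxxxxxxxxxxxxxxxxxxxxxxxxxxxxxxxxxxxxxxxxxxxxxxxxxxxxxxxxxxxxxxxxxxxxxxxxxxxxxxxxxxxxxxxxxxxxxxxxxxxxxxxxxxxxxxxxxxxxxxxxxxxxxxxxxxxxxxxxxxxxxxxxxxxxxxxxxxxxxxxxxxxxxxxxxxxxxxxxxxxxxxxxxxxxxxxxxxxxxxxxxxxxxxxxxxxxxxxxxxxxxxxxxxxxxxxxxxxxxxxxxxxxxxxxxxxxxxxxxxxxxxxxxxxxxxxxxxxxxxxxxxxxxxxxxxxxxxxxxxxxxxxxxxxxxxxxxxxxxxxxxxxxxxxxxxxxxxxxxxxxxxxxxxxxxxxxx' for status violates CHECK (length(status) <= 100).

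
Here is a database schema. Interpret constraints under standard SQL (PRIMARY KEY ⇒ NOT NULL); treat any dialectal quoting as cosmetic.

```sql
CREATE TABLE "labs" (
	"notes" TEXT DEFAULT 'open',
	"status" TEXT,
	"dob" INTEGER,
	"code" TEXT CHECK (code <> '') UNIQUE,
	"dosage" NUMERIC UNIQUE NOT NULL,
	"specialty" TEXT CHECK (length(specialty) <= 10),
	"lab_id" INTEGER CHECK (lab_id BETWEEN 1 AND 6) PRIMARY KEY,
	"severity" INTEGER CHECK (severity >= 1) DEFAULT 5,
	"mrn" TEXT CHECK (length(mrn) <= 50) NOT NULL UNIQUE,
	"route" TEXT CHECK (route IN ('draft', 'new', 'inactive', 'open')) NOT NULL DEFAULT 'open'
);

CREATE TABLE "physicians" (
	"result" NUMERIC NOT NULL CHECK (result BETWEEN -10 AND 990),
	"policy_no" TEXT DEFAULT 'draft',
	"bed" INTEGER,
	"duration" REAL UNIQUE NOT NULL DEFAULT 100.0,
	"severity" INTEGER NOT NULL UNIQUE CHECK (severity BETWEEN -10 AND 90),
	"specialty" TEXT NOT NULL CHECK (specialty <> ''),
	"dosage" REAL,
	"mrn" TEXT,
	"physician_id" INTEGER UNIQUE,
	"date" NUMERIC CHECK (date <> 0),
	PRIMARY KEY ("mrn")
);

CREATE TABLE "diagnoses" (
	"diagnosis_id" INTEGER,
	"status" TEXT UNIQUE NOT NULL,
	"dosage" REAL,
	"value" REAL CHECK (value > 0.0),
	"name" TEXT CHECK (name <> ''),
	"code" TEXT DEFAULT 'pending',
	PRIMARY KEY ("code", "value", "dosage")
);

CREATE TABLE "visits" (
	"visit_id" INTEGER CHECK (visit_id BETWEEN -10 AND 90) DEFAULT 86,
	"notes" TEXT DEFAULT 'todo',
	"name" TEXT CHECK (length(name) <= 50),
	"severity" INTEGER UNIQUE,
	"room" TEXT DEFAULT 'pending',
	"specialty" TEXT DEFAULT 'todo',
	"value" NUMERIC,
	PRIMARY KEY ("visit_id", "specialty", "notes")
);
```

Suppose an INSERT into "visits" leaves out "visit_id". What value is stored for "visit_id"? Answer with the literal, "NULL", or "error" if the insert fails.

86

visit_id has an explicit DEFAULT 86.
When the column is omitted from an INSERT, that default is used.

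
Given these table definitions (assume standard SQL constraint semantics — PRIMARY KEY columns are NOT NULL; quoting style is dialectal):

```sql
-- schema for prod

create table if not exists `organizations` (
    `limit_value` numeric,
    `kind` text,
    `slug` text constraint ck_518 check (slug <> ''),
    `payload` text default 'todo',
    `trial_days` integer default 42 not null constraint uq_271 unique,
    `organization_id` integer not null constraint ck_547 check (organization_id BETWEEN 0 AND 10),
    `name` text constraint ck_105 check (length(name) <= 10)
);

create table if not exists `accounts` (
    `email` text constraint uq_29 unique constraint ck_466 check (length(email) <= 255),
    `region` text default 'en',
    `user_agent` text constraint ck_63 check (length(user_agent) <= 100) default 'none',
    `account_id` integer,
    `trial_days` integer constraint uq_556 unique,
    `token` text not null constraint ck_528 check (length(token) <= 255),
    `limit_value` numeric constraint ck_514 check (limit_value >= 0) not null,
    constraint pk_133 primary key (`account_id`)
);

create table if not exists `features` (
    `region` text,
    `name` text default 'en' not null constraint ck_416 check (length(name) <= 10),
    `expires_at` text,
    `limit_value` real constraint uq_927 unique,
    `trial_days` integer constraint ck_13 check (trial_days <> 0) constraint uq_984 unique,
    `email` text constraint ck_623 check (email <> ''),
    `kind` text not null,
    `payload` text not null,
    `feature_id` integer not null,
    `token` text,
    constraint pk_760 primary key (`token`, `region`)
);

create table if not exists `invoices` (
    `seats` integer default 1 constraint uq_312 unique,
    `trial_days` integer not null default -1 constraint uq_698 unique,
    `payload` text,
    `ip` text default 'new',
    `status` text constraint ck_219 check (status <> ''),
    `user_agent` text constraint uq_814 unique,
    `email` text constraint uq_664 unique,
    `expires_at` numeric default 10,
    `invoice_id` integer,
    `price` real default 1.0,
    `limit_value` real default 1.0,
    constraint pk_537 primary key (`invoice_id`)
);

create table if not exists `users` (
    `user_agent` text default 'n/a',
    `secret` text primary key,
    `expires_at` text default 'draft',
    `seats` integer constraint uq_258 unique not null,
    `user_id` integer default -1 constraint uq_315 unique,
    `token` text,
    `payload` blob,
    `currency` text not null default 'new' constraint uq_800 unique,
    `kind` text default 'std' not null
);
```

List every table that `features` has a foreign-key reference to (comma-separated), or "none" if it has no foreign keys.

No column in features has a REFERENCES clause.

none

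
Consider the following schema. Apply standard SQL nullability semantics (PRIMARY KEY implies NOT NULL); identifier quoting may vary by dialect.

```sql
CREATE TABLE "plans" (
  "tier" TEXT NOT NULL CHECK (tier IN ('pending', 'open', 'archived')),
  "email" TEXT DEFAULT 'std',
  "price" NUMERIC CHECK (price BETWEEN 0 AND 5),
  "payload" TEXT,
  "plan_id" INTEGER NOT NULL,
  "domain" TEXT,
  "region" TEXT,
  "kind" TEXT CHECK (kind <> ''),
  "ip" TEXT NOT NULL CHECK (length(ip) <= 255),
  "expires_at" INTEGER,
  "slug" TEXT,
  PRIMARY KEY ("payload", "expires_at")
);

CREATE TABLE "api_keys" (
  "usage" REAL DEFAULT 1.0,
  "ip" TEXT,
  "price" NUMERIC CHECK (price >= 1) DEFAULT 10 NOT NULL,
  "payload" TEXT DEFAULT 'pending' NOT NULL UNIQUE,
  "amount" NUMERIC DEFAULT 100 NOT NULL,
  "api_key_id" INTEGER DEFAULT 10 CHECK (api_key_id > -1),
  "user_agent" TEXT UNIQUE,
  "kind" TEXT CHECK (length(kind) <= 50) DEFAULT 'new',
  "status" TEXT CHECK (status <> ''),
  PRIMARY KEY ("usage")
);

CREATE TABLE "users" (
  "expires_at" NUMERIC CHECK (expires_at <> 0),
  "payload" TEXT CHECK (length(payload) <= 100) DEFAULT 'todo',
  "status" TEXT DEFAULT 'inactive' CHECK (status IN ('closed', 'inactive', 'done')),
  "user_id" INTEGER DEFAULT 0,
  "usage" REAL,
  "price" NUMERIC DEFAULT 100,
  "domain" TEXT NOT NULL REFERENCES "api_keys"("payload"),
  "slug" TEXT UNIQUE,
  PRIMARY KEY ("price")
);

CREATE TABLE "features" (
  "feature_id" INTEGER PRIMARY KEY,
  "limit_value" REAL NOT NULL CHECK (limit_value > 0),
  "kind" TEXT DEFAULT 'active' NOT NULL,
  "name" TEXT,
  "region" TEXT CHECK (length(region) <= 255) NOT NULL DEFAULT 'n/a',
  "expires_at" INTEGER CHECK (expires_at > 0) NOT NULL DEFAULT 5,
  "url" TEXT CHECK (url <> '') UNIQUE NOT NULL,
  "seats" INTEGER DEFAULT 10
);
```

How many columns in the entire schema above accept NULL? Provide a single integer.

19

plans: 6 nullable (email, price, domain, region, kind, slug — PK (payload, expires_at) and explicit NOT NULL columns excluded).
api_keys: 5 nullable (ip, api_key_id, user_agent, kind, status — PK (usage) and explicit NOT NULL columns excluded).
users: 6 nullable (expires_at, payload, status, user_id, usage, slug — PK (price) and explicit NOT NULL columns excluded).
features: 2 nullable (name, seats — PK (feature_id) and explicit NOT NULL columns excluded).
Total: 6 + 5 + 6 + 2 = 19.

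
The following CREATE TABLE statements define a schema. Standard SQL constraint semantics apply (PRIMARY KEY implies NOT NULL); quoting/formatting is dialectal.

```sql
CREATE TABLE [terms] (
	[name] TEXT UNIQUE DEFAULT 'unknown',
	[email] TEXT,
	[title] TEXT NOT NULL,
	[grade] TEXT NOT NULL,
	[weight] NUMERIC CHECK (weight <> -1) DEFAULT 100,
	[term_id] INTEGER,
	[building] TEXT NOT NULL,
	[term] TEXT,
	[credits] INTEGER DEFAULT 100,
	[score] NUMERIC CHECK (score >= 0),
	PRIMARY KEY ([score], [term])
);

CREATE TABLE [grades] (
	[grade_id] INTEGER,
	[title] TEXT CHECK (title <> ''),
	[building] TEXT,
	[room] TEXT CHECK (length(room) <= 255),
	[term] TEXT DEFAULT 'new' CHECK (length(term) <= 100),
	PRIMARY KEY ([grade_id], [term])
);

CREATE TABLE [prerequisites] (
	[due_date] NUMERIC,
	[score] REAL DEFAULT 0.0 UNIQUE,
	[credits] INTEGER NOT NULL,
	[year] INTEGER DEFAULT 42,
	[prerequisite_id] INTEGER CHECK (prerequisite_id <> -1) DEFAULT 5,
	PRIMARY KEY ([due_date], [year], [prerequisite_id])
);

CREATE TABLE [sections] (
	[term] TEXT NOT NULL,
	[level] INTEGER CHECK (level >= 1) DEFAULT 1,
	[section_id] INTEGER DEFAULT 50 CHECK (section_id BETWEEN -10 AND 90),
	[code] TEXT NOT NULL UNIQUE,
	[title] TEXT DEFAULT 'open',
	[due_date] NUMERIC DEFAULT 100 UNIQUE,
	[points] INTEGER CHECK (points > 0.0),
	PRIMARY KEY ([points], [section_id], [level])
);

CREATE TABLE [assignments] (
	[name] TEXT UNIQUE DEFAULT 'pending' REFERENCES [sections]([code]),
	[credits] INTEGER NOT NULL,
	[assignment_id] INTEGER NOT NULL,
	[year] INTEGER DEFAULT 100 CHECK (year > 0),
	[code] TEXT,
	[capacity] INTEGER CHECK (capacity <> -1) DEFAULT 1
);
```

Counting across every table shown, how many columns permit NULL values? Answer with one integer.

terms: 5 nullable (name, email, weight, term_id, credits — PK (score, term) and explicit NOT NULL columns excluded).
grades: 3 nullable (title, building, room — PK (grade_id, term) and explicit NOT NULL columns excluded).
prerequisites: 1 nullable (score — PK (due_date, year, prerequisite_id) and explicit NOT NULL columns excluded).
sections: 2 nullable (title, due_date — PK (points, section_id, level) and explicit NOT NULL columns excluded).
assignments: 4 nullable (name, year, code, capacity — PK none and explicit NOT NULL columns excluded).
Total: 5 + 3 + 1 + 2 + 4 = 15.

15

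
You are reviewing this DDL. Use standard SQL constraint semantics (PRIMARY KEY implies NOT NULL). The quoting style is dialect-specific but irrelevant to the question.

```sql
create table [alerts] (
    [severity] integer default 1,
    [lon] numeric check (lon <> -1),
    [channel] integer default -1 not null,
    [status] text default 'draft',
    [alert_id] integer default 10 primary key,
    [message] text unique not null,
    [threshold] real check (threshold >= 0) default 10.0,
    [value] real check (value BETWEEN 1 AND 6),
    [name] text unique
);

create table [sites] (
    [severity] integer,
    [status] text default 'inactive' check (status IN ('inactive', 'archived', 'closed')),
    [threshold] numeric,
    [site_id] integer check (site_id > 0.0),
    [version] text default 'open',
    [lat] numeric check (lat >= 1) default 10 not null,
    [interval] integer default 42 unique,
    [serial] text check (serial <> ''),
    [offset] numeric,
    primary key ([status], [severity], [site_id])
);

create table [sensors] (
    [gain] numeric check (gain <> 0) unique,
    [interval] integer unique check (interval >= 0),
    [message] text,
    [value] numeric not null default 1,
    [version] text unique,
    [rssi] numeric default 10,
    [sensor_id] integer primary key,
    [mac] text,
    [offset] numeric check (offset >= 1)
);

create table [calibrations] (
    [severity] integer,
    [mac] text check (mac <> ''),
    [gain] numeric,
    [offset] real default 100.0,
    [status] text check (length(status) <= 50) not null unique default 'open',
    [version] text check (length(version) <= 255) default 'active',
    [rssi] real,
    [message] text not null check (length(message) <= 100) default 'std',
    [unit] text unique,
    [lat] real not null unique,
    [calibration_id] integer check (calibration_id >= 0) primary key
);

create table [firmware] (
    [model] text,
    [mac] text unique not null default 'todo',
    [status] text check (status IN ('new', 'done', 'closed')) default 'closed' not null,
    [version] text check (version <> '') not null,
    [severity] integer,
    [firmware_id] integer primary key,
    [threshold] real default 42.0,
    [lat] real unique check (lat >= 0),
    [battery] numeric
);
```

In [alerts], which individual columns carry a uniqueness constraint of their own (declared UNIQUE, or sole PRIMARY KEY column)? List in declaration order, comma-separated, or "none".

- severity: no UNIQUE or single-column PK constraint.
- lon: no UNIQUE or single-column PK constraint.
- channel: no UNIQUE or single-column PK constraint.
- status: no UNIQUE or single-column PK constraint.
- alert_id: single-column PRIMARY KEY → unique.
- message: declared UNIQUE → unique.
- threshold: no UNIQUE or single-column PK constraint.
- value: no UNIQUE or single-column PK constraint.
- name: declared UNIQUE → unique.

alert_id, message, name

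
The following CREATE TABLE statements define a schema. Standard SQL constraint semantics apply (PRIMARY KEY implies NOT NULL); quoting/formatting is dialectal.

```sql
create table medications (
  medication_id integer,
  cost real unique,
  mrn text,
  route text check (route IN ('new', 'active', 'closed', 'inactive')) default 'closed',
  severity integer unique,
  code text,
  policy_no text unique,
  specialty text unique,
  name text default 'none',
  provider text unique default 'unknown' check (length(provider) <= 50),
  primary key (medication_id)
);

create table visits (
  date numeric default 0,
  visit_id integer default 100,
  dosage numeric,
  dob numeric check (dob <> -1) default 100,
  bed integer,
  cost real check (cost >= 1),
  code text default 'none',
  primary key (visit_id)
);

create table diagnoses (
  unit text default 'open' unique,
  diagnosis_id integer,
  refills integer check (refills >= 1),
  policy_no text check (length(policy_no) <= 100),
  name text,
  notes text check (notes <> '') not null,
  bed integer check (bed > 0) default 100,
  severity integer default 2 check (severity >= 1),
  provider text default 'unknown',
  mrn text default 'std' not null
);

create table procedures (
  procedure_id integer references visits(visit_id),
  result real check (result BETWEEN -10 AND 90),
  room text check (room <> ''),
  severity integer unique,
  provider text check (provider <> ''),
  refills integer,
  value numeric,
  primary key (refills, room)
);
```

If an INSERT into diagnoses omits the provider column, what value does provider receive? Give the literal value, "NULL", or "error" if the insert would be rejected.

'unknown'

provider has an explicit DEFAULT 'unknown'.
When the column is omitted from an INSERT, that default is used.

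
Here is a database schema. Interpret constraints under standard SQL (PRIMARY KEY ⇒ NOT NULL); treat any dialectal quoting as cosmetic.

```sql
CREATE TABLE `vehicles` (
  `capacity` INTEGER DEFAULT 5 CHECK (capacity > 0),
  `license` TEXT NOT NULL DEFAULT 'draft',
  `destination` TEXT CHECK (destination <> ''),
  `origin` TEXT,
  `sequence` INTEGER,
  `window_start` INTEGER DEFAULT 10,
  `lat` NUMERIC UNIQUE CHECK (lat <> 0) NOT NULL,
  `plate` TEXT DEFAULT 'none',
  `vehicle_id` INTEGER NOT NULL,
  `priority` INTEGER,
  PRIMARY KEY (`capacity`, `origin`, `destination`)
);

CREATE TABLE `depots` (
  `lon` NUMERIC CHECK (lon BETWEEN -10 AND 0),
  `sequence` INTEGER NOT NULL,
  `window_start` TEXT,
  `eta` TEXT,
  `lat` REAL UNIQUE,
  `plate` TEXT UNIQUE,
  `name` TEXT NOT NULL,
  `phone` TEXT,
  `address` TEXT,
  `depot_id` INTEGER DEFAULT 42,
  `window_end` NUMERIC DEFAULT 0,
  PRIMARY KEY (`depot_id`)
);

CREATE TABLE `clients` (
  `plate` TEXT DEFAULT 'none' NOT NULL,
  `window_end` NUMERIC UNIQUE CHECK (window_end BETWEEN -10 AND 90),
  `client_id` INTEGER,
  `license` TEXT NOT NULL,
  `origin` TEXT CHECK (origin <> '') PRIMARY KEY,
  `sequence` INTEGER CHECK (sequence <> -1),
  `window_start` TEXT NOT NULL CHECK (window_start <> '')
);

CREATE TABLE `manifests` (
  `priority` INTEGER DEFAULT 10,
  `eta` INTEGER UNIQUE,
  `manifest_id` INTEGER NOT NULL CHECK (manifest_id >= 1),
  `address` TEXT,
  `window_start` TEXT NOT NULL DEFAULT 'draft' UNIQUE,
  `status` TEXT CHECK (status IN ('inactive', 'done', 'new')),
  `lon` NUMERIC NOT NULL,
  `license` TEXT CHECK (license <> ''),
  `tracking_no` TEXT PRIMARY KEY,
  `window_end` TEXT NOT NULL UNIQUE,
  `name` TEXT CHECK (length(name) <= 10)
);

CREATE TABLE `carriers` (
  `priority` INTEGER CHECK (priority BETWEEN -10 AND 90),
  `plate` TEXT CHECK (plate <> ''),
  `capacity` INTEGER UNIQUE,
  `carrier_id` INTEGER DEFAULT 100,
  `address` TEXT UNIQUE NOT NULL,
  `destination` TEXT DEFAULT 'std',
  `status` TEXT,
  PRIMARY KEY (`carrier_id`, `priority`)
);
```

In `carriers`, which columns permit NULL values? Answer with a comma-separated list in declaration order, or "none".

- priority: part of the PRIMARY KEY, which implies NOT NULL → not nullable.
- plate: CHECK does not forbid NULL (a CHECK constraint passes when its expression is NULL) → nullable.
- capacity: UNIQUE does not imply NOT NULL → nullable.
- carrier_id: part of the PRIMARY KEY, which implies NOT NULL → not nullable.
- address: declared NOT NULL → not nullable.
- destination: DEFAULT only fills an omitted column; an explicit NULL is still allowed → nullable.
- status: no NOT NULL constraint applies → nullable.

plate, capacity, destination, status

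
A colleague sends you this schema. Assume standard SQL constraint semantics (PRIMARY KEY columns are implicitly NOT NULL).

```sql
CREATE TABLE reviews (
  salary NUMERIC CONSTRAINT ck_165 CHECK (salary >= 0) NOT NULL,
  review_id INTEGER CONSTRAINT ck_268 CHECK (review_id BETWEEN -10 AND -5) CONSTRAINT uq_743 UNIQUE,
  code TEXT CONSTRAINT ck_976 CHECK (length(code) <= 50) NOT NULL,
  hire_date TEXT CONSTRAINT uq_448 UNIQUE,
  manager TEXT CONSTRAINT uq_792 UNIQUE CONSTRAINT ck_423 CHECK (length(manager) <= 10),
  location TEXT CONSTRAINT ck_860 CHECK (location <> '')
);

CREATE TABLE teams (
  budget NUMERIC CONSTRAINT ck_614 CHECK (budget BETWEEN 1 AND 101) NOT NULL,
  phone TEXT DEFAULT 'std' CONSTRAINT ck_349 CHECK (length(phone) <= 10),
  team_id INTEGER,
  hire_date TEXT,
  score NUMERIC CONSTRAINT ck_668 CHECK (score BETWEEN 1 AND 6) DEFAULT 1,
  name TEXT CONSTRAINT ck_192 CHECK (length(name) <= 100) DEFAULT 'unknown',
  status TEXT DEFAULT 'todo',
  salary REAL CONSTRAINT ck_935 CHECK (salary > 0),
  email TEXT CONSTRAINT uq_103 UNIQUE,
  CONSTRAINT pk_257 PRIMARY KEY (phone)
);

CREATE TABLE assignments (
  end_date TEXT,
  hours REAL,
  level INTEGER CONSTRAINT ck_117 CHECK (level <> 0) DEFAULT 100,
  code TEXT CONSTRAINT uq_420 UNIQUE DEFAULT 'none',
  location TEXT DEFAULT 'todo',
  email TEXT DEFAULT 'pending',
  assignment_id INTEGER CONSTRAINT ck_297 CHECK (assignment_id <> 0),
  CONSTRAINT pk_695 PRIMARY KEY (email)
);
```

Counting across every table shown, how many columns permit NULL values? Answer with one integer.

reviews: 4 nullable (review_id, hire_date, manager, location — PK none and explicit NOT NULL columns excluded).
teams: 7 nullable (team_id, hire_date, score, name, status, salary, email — PK (phone) and explicit NOT NULL columns excluded).
assignments: 6 nullable (end_date, hours, level, code, location, assignment_id — PK (email) and explicit NOT NULL columns excluded).
Total: 4 + 7 + 6 = 17.

17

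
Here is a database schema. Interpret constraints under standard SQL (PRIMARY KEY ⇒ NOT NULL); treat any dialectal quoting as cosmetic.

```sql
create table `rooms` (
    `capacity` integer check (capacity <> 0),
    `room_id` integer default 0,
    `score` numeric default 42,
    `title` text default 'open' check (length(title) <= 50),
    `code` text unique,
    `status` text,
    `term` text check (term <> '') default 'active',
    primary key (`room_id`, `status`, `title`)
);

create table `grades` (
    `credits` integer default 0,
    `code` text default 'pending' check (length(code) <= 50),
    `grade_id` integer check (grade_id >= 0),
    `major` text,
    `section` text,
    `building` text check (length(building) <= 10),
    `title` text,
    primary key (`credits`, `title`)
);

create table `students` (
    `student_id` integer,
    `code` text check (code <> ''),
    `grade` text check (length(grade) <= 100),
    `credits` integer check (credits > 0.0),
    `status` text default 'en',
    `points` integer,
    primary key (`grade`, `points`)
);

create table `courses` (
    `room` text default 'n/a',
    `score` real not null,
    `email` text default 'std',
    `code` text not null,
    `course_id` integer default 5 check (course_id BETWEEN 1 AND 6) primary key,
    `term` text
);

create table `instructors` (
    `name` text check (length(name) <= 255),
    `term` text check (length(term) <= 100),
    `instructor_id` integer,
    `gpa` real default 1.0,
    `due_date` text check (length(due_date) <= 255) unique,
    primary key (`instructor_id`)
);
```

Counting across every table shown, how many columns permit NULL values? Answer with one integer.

20

rooms: 4 nullable (capacity, score, code, term — PK (room_id, status, title) and explicit NOT NULL columns excluded).
grades: 5 nullable (code, grade_id, major, section, building — PK (credits, title) and explicit NOT NULL columns excluded).
students: 4 nullable (student_id, code, credits, status — PK (grade, points) and explicit NOT NULL columns excluded).
courses: 3 nullable (room, email, term — PK (course_id) and explicit NOT NULL columns excluded).
instructors: 4 nullable (name, term, gpa, due_date — PK (instructor_id) and explicit NOT NULL columns excluded).
Total: 4 + 5 + 4 + 3 + 4 = 20.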